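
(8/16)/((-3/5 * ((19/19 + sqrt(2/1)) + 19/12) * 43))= -310/28939 + 120 * sqrt(2)/28939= -0.00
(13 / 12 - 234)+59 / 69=-64049 / 276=-232.06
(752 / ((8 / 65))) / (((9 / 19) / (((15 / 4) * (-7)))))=-2031575 / 6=-338595.83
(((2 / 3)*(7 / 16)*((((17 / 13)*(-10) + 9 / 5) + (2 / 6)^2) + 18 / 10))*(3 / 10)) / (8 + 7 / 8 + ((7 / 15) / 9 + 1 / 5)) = -115059 / 1281410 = -0.09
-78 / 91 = -6 / 7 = -0.86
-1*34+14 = -20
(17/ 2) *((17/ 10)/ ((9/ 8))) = 578/ 45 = 12.84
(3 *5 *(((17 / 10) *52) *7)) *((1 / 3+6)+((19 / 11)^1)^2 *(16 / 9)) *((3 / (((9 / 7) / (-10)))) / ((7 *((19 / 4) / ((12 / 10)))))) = -33019168 / 363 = -90961.90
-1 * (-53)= 53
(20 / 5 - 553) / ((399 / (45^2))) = -370575 / 133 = -2786.28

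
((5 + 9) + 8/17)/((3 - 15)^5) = -41/705024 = -0.00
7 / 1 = 7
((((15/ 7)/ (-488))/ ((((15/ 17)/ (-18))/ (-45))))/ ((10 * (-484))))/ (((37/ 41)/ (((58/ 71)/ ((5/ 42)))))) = 4911759/ 775595480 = 0.01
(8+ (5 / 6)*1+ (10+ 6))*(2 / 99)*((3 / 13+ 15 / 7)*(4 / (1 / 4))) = 19072 / 1001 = 19.05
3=3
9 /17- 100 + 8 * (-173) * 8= -189915 /17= -11171.47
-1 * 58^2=-3364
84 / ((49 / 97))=166.29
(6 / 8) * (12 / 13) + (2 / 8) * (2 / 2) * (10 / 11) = 263 / 286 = 0.92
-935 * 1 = -935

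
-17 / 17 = -1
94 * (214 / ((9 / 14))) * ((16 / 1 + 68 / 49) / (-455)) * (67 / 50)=-382767248 / 238875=-1602.37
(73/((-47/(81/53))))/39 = -1971/32383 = -0.06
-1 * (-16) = 16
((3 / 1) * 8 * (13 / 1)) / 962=12 / 37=0.32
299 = 299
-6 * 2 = -12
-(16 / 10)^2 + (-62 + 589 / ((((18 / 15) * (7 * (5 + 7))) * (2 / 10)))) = -445331 / 12600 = -35.34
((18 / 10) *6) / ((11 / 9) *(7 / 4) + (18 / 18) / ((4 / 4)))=1944 / 565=3.44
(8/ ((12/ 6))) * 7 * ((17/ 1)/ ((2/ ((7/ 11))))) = 1666/ 11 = 151.45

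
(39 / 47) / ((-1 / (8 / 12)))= -26 / 47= -0.55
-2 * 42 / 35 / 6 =-0.40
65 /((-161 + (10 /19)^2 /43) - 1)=-0.40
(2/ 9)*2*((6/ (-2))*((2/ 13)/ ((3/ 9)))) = -0.62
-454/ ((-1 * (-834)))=-227/ 417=-0.54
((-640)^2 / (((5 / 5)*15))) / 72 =10240 / 27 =379.26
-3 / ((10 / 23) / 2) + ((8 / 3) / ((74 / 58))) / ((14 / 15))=-14971 / 1295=-11.56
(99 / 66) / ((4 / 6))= 9 / 4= 2.25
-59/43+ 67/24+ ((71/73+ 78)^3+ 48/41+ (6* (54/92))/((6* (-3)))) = 186462471538927123/378582007992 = 492528.61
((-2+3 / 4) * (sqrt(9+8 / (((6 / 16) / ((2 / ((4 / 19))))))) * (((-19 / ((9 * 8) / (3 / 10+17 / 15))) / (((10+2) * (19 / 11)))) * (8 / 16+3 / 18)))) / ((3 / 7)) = 3311 * sqrt(1905) / 279936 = 0.52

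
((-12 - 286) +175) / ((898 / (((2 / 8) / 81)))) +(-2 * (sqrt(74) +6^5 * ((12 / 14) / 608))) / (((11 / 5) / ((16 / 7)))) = -22624847401 / 993213144 - 160 * sqrt(74) / 77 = -40.65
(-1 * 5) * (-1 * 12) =60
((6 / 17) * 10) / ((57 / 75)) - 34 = -9482 / 323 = -29.36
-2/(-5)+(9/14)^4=109637/192080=0.57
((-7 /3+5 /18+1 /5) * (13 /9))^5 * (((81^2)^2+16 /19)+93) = -19722580839675982064413591 /3312445180950000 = -5954085203.61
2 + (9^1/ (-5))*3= -17/ 5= -3.40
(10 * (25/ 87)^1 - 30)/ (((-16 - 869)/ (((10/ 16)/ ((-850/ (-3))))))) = 1/ 14790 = 0.00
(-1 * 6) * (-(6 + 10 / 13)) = 528 / 13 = 40.62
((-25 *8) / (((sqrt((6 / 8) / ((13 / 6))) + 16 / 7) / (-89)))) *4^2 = 165867520 / 1243 - 8373120 *sqrt(26) / 1243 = 99093.18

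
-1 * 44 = -44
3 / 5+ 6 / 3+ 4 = 33 / 5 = 6.60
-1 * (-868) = 868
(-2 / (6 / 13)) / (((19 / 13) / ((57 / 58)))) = -169 / 58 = -2.91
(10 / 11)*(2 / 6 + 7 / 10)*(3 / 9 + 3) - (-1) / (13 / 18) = 5812 / 1287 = 4.52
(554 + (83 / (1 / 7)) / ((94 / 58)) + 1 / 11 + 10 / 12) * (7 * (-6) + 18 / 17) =-328675444 / 8789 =-37396.23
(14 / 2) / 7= 1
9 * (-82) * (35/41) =-630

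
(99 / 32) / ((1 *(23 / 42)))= 2079 / 368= 5.65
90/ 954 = 5/ 53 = 0.09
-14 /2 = -7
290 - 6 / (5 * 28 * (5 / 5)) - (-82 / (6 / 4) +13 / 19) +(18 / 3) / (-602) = 59008007 / 171570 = 343.93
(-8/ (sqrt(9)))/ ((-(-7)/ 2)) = -0.76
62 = 62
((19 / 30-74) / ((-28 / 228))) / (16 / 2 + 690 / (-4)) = -41819 / 11515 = -3.63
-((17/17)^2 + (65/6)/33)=-1.33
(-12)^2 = 144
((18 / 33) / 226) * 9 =27 / 1243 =0.02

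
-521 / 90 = -5.79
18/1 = 18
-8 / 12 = -2 / 3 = -0.67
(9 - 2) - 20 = -13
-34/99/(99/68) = -2312/9801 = -0.24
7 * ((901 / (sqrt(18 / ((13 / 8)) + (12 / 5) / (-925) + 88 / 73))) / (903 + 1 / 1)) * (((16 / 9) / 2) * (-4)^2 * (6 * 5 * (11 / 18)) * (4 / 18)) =27750800 * sqrt(2365633562695) / 369993631977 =115.36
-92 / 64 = -23 / 16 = -1.44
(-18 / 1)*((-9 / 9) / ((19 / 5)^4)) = 11250 / 130321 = 0.09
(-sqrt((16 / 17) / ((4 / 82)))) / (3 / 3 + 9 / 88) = -176 * sqrt(1394) / 1649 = -3.98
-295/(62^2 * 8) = -295/30752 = -0.01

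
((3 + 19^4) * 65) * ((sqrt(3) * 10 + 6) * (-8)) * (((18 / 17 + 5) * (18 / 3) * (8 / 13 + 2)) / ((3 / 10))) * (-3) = 1502591304619.08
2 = 2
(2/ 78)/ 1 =1/ 39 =0.03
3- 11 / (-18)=65 / 18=3.61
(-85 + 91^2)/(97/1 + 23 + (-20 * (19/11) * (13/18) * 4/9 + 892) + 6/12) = 14605272/1784515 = 8.18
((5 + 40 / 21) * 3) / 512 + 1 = 3729 / 3584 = 1.04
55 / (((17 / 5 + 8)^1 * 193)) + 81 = 891356 / 11001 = 81.02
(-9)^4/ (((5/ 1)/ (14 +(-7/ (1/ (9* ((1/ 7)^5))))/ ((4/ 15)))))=881280081/ 48020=18352.35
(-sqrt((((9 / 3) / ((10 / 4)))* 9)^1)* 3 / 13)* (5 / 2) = -9* sqrt(30) / 26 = -1.90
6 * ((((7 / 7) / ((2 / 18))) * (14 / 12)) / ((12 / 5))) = 105 / 4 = 26.25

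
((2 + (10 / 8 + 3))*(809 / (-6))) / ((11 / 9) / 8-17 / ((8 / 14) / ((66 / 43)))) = 2609025 / 140899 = 18.52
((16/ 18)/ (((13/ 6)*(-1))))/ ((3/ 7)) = -112/ 117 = -0.96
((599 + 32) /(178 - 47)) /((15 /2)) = 1262 /1965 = 0.64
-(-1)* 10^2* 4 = 400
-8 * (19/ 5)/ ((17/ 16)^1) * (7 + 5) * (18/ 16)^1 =-32832/ 85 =-386.26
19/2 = 9.50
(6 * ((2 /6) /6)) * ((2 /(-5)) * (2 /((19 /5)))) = -4 /57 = -0.07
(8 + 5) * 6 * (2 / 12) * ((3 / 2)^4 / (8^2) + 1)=14365 / 1024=14.03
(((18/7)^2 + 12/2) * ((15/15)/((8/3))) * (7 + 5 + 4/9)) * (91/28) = 1339/7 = 191.29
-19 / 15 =-1.27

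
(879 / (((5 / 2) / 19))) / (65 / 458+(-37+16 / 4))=-15298116 / 75245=-203.31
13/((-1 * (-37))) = 13/37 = 0.35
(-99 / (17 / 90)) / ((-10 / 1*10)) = 891 / 170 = 5.24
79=79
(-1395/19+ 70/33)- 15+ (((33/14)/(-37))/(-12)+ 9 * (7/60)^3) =-112090456067/1299144000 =-86.28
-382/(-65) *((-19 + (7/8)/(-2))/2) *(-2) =59401/520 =114.23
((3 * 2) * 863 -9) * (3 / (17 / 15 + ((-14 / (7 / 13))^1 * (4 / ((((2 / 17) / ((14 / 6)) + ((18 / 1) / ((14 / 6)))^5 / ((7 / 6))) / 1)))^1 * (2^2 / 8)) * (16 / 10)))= 13725.68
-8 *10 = -80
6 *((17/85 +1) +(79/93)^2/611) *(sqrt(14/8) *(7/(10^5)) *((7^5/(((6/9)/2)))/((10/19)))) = 70945916588309 *sqrt(7)/2935855000000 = 63.94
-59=-59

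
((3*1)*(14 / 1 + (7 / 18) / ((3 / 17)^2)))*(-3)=-4291 / 18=-238.39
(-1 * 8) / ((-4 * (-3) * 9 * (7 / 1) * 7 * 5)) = -2 / 6615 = -0.00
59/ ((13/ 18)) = 81.69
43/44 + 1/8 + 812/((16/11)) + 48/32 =49355/88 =560.85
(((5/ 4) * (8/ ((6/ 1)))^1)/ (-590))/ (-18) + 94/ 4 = 149743/ 6372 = 23.50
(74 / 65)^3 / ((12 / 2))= 202612 / 823875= 0.25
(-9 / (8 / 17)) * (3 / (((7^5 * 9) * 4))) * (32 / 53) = -51 / 890771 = -0.00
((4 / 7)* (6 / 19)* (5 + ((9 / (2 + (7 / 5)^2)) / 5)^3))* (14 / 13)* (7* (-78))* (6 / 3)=-27336960 / 25289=-1080.98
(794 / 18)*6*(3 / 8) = 397 / 4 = 99.25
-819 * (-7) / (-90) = -637 / 10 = -63.70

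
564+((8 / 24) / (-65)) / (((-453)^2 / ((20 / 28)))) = 31596440147 / 56022057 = 564.00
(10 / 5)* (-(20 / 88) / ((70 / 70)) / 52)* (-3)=0.03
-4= -4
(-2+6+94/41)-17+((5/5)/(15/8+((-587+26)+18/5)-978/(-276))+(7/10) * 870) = 12456860470/20820743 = 598.29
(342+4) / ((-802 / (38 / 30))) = -3287 / 6015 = -0.55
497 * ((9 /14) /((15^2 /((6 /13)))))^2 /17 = 639 /12569375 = 0.00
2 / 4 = 0.50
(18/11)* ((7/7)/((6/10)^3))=250/33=7.58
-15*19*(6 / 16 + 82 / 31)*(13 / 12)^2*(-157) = 1887955615 / 11904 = 158598.42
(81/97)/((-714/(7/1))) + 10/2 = 16463/3298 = 4.99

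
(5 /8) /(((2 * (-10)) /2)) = -1 /16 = -0.06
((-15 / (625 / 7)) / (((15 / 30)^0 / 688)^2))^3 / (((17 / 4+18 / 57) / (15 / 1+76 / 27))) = -1329791088128857024233472 / 677734375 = -1962112498910590.19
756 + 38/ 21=15914/ 21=757.81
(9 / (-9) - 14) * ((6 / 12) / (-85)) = 3 / 34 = 0.09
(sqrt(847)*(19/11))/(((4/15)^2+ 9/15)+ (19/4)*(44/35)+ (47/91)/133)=51740325*sqrt(7)/18099373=7.56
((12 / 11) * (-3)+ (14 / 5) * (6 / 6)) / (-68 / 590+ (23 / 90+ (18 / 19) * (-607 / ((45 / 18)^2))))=2623140 / 509771603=0.01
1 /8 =0.12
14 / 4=7 / 2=3.50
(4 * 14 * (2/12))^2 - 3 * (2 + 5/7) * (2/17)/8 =86.99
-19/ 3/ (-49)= 19/ 147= 0.13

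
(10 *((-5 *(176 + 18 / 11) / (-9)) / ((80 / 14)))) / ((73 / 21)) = 239365 / 4818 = 49.68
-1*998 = -998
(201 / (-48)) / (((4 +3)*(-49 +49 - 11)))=67 / 1232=0.05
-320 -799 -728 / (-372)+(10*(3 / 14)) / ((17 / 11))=-12346970 / 11067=-1115.66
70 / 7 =10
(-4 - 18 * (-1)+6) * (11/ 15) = 44/ 3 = 14.67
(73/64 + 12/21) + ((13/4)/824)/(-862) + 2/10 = 47533691/24860080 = 1.91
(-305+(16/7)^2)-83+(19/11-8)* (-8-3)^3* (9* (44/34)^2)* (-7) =-12479728176/14161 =-881274.50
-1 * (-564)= 564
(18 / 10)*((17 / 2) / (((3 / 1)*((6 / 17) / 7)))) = 2023 / 20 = 101.15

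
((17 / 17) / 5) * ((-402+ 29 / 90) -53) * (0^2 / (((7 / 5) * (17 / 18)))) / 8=0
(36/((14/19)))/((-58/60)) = -50.54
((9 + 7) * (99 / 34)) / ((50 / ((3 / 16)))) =297 / 1700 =0.17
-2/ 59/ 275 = -2/ 16225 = -0.00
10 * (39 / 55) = 78 / 11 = 7.09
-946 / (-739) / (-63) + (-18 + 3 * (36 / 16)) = -2098849 / 186228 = -11.27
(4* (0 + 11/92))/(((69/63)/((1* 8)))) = 1848/529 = 3.49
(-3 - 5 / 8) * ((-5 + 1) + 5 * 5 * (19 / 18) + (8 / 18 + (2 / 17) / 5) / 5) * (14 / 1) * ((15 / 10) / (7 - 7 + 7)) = -4987739 / 20400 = -244.50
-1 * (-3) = 3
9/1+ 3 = 12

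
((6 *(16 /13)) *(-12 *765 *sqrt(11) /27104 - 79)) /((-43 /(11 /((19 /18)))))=495720 *sqrt(11) /817817+1501632 /10621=143.39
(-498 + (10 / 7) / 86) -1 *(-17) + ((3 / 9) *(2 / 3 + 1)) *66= -401218 / 903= -444.32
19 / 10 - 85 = -831 / 10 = -83.10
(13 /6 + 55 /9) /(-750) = -149 /13500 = -0.01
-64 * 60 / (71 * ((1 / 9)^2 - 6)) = 62208 / 6887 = 9.03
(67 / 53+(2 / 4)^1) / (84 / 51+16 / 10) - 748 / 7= -21772223 / 204792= -106.31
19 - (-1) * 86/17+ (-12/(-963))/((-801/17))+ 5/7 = 24.77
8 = 8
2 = 2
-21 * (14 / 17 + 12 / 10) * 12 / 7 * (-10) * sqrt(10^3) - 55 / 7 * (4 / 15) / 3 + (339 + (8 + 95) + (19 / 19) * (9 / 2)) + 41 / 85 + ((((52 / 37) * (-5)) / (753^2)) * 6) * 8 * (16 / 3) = 11141580673537 / 24965406270 + 123840 * sqrt(10) / 17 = 23482.54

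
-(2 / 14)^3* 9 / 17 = -9 / 5831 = -0.00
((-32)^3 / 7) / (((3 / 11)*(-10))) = 180224 / 105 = 1716.42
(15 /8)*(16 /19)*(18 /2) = 270 /19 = 14.21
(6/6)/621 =1/621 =0.00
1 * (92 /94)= 46 /47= 0.98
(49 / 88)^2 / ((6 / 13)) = 31213 / 46464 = 0.67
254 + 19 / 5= 1289 / 5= 257.80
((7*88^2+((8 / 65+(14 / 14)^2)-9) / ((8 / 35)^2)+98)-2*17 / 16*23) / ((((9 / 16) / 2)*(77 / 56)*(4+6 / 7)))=6365968 / 221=28805.29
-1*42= -42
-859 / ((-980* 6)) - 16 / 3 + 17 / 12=-22171 / 5880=-3.77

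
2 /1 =2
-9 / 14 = -0.64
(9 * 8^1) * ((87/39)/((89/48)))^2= 139511808/1338649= 104.22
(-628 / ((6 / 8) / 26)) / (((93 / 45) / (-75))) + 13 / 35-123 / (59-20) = 11143820754 / 14105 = 790061.73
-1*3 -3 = -6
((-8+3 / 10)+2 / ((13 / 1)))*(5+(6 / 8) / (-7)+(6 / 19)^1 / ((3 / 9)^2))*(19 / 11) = -100.82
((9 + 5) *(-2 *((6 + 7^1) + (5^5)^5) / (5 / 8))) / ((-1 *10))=33378601074218751456 / 25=1335144042968750058.24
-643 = -643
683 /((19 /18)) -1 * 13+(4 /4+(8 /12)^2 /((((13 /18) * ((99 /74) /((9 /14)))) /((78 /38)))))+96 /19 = 937362 /1463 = 640.71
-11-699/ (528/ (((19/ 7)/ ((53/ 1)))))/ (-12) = -8614645/ 783552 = -10.99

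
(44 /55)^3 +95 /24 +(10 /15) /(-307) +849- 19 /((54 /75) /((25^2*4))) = -65118.75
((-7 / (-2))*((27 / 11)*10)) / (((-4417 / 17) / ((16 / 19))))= -36720 / 131879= -0.28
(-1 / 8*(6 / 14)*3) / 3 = -3 / 56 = -0.05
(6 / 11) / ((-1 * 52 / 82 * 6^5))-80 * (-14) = 415134679 / 370656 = 1120.00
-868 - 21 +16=-873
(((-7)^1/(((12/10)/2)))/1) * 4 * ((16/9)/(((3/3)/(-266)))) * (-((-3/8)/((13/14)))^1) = 1042720/117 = 8912.14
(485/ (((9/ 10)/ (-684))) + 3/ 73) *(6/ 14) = -11531913/ 73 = -157971.41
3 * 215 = 645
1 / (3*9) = 1 / 27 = 0.04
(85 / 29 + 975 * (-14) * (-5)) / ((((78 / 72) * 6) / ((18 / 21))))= 23752020 / 2639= 9000.39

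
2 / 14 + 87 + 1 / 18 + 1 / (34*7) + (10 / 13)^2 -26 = 1597816 / 25857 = 61.79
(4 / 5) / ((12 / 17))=17 / 15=1.13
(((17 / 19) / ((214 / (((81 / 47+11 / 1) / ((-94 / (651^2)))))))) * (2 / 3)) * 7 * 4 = -20105684508 / 4490897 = -4476.99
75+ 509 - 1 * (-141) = 725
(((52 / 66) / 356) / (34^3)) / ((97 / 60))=65 / 1866212876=0.00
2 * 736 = 1472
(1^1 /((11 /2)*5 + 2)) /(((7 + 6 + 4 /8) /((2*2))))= 16 /1593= 0.01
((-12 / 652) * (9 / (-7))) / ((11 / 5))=135 / 12551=0.01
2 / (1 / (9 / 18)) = 1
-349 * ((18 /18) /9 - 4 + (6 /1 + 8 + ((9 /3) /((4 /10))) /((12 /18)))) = -268381 /36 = -7455.03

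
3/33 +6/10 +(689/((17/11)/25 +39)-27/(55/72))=-10053127/590810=-17.02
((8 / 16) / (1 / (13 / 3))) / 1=13 / 6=2.17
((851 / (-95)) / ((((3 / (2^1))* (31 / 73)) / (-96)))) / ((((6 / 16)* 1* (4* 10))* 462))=1987936 / 10204425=0.19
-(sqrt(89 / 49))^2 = -89 / 49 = -1.82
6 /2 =3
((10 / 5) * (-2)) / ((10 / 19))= -7.60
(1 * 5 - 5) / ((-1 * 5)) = 0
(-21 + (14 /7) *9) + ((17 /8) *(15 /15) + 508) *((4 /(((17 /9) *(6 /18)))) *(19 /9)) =232515 /34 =6838.68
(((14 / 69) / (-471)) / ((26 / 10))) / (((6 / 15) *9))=-175 / 3802383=-0.00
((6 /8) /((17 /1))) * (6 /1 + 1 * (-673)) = -2001 /68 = -29.43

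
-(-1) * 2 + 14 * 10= 142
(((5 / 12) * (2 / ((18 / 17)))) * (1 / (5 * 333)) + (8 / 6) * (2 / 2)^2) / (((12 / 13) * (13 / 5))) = 239845 / 431568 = 0.56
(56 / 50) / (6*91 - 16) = 14 / 6625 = 0.00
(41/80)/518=0.00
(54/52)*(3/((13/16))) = 648/169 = 3.83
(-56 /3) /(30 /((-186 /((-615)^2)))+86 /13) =22568 /73745877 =0.00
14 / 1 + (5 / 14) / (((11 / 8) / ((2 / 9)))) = 9742 / 693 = 14.06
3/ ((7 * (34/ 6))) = 0.08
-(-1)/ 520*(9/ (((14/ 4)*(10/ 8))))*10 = 0.04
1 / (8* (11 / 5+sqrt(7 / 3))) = 165 / 1504 - 25* sqrt(21) / 1504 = 0.03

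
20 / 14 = 10 / 7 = 1.43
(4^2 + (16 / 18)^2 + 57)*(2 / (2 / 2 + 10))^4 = 95632 / 1185921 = 0.08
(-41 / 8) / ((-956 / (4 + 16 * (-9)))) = -1435 / 1912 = -0.75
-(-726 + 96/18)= 2162/3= 720.67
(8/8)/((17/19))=19/17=1.12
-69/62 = -1.11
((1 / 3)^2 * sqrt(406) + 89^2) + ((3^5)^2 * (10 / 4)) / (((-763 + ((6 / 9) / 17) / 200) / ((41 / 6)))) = sqrt(406) / 9 + 25678335254 / 3891299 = 6601.15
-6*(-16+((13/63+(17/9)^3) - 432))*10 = 45014000/1701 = 26463.26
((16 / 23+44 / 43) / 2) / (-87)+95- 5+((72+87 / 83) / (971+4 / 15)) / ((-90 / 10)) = 9362199381025 / 104045518761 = 89.98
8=8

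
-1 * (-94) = 94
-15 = -15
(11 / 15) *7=77 / 15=5.13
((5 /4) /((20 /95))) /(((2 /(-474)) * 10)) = -4503 /32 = -140.72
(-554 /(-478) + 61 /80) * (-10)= -36739 /1912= -19.21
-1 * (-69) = 69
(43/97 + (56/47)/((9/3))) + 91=1256102/13677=91.84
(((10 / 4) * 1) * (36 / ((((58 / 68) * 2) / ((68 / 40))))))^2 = 6765201 / 841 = 8044.23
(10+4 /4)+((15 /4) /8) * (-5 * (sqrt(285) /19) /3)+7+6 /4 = 39 /2 - 25 * sqrt(285) /608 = 18.81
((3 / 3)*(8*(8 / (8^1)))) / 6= 4 / 3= 1.33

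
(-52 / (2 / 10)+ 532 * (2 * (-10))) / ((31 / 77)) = -839300 / 31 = -27074.19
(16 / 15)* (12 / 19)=0.67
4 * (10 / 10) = 4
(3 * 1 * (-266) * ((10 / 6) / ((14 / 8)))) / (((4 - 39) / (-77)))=-1672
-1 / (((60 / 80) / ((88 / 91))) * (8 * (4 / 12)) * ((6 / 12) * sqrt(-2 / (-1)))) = -44 * sqrt(2) / 91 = -0.68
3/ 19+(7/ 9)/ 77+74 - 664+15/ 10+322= -1001941/ 3762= -266.33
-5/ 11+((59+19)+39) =1282/ 11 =116.55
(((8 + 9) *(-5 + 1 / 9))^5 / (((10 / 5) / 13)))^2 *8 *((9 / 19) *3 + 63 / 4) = 671801067846371838033149162946560 / 7360989291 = 91265051651108540925759.26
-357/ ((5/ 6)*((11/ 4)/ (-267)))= 2287656/ 55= 41593.75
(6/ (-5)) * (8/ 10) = -24/ 25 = -0.96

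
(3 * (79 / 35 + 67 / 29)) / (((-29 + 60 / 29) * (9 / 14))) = -0.79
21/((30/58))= 203/5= 40.60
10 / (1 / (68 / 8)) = 85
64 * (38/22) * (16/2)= 9728/11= 884.36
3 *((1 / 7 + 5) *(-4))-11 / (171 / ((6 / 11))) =-24638 / 399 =-61.75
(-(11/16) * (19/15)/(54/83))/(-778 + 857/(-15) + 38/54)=17347/10814208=0.00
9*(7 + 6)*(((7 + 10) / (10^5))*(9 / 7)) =17901 / 700000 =0.03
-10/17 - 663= -11281/17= -663.59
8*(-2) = -16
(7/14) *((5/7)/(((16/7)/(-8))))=-5/4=-1.25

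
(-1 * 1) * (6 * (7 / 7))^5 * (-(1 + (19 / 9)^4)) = 4380224 / 27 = 162230.52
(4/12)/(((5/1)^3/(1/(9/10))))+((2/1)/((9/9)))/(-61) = -1228/41175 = -0.03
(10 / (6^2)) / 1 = 5 / 18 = 0.28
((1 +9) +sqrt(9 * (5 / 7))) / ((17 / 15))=45 * sqrt(35) / 119 +150 / 17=11.06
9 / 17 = 0.53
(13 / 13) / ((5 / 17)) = 3.40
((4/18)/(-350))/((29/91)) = -13/6525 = -0.00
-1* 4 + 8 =4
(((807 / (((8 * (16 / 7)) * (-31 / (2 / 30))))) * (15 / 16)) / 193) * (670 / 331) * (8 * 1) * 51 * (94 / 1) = -4536118755 / 126743872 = -35.79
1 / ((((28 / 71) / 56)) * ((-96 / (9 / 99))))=-71 / 528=-0.13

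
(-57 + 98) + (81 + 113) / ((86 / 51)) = 6710 / 43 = 156.05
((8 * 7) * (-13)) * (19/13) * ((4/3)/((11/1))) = -4256/33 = -128.97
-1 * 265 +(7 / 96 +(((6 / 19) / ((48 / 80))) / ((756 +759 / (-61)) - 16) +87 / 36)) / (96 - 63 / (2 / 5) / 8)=-1636854169529 / 6177568914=-264.97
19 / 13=1.46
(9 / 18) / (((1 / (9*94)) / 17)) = 7191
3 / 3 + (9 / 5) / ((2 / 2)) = 14 / 5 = 2.80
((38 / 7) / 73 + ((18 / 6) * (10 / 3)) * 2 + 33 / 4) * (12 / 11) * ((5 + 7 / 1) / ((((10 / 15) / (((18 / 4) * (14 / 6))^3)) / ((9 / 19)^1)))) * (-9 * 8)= -335026901790 / 15257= -21958897.67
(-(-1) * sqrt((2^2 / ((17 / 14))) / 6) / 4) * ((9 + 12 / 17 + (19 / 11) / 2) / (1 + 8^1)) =3953 * sqrt(357) / 343332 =0.22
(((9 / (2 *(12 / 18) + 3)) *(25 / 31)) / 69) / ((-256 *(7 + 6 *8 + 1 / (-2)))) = -225 / 129321088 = -0.00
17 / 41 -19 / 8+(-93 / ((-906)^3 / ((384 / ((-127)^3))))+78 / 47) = -98107081258365599 / 326163201328679784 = -0.30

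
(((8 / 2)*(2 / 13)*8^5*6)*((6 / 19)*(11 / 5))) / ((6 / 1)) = 17301504 / 1235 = 14009.31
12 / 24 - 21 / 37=-5 / 74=-0.07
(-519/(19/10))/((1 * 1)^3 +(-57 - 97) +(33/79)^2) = 5398465/3020316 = 1.79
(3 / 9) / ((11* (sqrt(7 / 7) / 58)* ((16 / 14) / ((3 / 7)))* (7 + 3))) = 29 / 440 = 0.07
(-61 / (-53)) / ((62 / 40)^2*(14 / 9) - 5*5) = -109800 / 2028469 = -0.05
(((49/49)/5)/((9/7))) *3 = 0.47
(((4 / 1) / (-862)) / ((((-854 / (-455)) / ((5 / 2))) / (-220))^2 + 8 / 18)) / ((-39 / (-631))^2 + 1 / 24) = -999244753650000 / 4353441611059877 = -0.23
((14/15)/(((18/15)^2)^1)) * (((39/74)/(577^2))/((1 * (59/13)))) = 0.00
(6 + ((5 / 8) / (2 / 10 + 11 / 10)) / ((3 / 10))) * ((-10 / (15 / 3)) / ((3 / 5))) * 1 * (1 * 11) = -32615 / 117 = -278.76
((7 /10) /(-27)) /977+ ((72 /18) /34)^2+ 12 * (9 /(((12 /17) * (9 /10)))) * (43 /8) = 139322135299 /152470620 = 913.76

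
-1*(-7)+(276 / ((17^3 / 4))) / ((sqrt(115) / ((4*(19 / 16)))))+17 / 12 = 228*sqrt(115) / 24565+101 / 12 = 8.52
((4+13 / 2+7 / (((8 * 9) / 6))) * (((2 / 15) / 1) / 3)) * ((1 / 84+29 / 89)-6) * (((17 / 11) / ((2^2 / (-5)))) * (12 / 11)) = 13672913 / 2326104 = 5.88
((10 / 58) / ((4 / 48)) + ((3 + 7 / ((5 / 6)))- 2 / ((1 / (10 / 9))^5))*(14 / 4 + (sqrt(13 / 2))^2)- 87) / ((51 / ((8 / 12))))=-967258 / 15411789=-0.06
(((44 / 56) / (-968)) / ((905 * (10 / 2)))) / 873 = -1 / 4866800400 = -0.00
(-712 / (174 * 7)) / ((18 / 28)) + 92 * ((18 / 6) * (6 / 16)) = 160657 / 1566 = 102.59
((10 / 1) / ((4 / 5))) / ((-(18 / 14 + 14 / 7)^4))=-60025 / 559682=-0.11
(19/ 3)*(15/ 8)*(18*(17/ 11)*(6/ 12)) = 14535/ 88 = 165.17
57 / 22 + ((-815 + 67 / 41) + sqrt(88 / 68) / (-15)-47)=-773713 / 902-sqrt(374) / 255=-857.85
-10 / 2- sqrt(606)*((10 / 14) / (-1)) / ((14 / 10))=-5 + 25*sqrt(606) / 49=7.56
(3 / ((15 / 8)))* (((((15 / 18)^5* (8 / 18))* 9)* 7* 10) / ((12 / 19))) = 415625 / 1458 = 285.07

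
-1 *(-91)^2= -8281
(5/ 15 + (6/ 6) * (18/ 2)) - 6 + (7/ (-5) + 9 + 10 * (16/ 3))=964/ 15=64.27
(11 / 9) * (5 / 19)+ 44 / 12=682 / 171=3.99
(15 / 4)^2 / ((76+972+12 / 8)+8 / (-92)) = 1725 / 128728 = 0.01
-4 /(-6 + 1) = 4 /5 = 0.80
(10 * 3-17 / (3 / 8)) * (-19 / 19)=46 / 3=15.33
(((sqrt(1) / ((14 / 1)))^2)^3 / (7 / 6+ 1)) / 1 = 3 / 48941984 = 0.00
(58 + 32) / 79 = 90 / 79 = 1.14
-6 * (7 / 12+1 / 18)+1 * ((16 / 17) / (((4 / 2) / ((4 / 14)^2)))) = -18967 / 4998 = -3.79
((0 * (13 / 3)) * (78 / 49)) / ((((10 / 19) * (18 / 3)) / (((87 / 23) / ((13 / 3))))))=0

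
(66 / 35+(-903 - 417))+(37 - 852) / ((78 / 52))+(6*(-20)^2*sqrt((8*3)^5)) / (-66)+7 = -460800*sqrt(6) / 11 - 194717 / 105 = -104465.80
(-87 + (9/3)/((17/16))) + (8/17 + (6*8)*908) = 739505/17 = 43500.29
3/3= 1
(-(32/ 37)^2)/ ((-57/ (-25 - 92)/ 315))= -12579840/ 26011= -483.64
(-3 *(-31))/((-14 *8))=-93/112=-0.83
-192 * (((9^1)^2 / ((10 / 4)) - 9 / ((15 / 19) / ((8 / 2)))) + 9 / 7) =80064 / 35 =2287.54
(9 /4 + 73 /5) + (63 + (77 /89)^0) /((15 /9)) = 55.25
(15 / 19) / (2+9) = 15 / 209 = 0.07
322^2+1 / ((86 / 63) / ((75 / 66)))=196171703 / 1892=103684.83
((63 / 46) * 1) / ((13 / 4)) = 126 / 299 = 0.42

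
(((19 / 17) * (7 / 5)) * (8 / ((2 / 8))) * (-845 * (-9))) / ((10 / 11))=35603568 / 85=418865.51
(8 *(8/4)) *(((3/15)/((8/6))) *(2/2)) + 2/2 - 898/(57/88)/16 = -23726/285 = -83.25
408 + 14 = 422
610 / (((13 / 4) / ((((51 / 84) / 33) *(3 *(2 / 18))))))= 10370 / 9009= 1.15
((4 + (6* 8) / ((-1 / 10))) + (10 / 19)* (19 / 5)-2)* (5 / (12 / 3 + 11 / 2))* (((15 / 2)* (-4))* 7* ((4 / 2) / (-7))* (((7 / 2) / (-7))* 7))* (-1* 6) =-5997600 / 19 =-315663.16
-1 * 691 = -691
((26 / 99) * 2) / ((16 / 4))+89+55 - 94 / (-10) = 75998 / 495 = 153.53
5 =5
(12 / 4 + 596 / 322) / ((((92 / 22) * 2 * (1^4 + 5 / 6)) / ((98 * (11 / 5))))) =68.21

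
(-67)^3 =-300763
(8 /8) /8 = 1 /8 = 0.12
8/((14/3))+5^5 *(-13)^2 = 3696887/7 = 528126.71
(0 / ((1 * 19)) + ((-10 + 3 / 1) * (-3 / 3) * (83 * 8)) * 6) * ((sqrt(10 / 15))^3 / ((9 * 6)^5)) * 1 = 581 * sqrt(6) / 43046721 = 0.00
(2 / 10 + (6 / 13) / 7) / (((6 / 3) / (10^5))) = 1210000 / 91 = 13296.70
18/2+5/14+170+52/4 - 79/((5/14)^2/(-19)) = 4186069/350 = 11960.20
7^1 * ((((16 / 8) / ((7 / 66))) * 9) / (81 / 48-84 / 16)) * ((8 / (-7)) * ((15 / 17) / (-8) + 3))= 2490048 / 2261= 1101.30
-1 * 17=-17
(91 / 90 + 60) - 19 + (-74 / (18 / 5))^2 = 376279 / 810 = 464.54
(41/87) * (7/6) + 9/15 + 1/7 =23617/18270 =1.29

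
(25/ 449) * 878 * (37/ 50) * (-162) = -5860.50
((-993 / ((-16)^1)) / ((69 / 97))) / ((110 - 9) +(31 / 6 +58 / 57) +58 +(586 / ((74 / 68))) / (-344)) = 970562503 / 1820140512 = 0.53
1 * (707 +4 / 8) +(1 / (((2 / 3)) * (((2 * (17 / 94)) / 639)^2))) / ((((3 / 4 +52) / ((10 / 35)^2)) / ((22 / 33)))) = 33091373813 / 5975942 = 5537.43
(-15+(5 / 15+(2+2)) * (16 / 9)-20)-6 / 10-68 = -12946 / 135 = -95.90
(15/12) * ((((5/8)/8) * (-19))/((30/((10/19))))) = -25/768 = -0.03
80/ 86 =40/ 43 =0.93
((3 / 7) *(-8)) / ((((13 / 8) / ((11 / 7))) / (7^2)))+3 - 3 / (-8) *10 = -8097 / 52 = -155.71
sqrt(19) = 4.36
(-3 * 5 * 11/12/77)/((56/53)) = -265/1568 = -0.17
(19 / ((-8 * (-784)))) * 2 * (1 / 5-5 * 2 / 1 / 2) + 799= 1565983 / 1960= 798.97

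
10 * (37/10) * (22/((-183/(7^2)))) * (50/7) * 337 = -96011300/183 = -524651.91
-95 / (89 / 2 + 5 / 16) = -1520 / 717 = -2.12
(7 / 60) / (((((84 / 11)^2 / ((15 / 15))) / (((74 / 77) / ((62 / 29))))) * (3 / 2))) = 11803 / 19686240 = 0.00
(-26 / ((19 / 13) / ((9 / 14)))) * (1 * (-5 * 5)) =38025 / 133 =285.90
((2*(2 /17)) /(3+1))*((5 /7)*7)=0.29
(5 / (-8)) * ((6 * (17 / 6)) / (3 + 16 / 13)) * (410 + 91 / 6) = -563771 / 528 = -1067.75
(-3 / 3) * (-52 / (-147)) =-52 / 147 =-0.35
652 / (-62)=-326 / 31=-10.52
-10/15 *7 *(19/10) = -133/15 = -8.87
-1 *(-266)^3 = 18821096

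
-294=-294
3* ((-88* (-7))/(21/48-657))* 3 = -8064/955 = -8.44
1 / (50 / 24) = 12 / 25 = 0.48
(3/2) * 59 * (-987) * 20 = -1746990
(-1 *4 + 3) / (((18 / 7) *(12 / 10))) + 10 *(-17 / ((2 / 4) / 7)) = -257075 / 108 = -2380.32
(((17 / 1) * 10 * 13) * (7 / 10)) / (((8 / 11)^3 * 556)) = 2059057 / 284672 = 7.23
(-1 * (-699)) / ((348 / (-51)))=-11883 / 116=-102.44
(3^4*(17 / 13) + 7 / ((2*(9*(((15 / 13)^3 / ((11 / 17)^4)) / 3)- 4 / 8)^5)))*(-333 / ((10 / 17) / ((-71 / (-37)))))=-26865378395340666988330895585026118059820562705976077 / 233481563661623746823316418014358105050942248870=-115064.24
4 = 4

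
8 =8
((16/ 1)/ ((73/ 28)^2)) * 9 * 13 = 1467648/ 5329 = 275.41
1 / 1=1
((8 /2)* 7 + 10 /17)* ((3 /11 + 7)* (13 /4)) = 126360 /187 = 675.72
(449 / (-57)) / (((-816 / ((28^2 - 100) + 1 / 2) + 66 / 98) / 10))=301193690 / 1983087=151.88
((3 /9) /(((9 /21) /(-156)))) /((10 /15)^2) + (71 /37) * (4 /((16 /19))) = -39055 /148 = -263.89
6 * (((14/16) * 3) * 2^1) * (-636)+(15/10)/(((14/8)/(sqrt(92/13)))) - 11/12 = -20032.64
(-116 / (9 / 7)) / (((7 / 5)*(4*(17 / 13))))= -1885 / 153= -12.32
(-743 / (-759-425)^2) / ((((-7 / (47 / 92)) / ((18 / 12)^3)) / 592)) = 942867 / 12199936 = 0.08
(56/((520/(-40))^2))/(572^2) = 7/6911762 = 0.00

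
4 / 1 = 4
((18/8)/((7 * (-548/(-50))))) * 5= 0.15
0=0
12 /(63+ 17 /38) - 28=-67052 /2411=-27.81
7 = 7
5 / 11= 0.45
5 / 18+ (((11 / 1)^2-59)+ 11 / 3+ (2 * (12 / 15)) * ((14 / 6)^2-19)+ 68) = 10103 / 90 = 112.26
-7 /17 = -0.41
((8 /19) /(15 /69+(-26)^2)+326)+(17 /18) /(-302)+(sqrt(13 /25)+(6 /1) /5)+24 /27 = sqrt(13) /5+1939036463 /5910140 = 328.81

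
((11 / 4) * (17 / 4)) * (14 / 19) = 1309 / 152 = 8.61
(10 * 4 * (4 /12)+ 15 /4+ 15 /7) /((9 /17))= 27455 /756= 36.32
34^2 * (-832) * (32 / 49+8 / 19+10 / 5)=-2752648704 / 931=-2956658.11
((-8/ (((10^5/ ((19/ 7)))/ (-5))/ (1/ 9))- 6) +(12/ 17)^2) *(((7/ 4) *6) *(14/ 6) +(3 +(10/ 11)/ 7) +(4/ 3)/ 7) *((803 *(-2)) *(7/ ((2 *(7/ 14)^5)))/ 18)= 1529478.40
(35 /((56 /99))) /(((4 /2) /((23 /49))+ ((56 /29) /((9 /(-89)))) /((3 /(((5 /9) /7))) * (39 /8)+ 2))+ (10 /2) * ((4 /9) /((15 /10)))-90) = -0.73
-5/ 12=-0.42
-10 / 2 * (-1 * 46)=230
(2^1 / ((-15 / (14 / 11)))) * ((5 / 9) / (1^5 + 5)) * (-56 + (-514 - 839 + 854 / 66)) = 644980 / 29403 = 21.94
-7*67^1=-469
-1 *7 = -7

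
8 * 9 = 72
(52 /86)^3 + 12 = 12.22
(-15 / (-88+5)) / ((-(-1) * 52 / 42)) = 0.15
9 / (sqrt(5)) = 9 * sqrt(5) / 5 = 4.02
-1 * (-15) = 15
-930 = -930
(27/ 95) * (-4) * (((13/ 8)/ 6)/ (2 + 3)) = -117/ 1900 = -0.06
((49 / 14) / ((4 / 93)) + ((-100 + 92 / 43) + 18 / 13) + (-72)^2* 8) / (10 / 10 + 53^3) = 185395253 / 665782416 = 0.28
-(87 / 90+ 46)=-1409 / 30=-46.97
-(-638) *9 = 5742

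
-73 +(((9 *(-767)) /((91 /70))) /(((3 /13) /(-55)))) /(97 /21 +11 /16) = 425094641 /1783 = 238415.39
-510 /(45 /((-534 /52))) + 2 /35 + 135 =114406 /455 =251.44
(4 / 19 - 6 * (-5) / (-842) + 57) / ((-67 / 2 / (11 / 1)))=-150172 / 7999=-18.77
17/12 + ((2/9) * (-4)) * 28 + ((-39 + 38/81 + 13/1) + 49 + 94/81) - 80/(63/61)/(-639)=205895/161028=1.28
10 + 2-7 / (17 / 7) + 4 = 223 / 17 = 13.12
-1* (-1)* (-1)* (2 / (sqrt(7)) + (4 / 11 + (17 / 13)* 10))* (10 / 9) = -19220 / 1287- 20* sqrt(7) / 63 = -15.77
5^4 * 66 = 41250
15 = 15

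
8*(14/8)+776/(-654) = 4190/327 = 12.81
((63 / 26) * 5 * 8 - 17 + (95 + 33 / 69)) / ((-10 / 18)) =-94401 / 299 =-315.72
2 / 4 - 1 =-1 / 2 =-0.50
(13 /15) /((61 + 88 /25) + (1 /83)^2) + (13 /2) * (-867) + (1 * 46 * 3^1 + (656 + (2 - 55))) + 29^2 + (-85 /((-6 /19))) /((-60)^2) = -4053.41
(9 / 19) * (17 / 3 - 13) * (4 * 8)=-2112 / 19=-111.16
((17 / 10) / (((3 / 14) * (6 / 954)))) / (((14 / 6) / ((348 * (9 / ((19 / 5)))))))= 8465796 / 19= 445568.21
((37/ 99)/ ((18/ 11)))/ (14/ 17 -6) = -629/ 14256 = -0.04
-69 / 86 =-0.80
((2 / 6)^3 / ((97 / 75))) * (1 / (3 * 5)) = 5 / 2619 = 0.00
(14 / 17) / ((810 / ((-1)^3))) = -7 / 6885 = -0.00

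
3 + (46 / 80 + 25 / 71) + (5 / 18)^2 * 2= 938893 / 230040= 4.08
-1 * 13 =-13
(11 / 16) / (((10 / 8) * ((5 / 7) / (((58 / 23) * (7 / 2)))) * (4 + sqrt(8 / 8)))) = 15631 / 11500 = 1.36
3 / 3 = 1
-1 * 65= -65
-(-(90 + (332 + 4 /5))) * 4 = 8456 /5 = 1691.20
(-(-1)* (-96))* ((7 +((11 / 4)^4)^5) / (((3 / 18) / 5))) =-30273750118311363163485 / 17179869184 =-1762164181465.71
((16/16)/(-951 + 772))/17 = -1/3043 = -0.00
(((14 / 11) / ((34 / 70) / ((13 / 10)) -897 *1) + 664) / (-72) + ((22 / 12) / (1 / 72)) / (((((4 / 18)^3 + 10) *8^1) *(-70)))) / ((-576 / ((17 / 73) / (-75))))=-1297212034281773 / 26027148964791744000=-0.00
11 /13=0.85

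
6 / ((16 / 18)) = 27 / 4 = 6.75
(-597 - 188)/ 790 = -157/ 158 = -0.99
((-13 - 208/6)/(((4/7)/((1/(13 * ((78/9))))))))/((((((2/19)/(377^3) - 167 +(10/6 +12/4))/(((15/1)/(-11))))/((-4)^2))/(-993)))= 98.81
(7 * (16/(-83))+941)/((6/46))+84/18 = 1794955/249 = 7208.65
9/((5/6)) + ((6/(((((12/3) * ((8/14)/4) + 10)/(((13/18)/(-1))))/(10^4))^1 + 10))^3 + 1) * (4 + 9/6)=2058290097607096330969/117693771824054989630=17.49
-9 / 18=-1 / 2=-0.50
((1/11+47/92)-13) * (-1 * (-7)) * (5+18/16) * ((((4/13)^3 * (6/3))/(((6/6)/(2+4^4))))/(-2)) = 2220668436/555841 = 3995.15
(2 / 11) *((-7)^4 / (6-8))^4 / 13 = 33232930569601 / 1144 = 29049764483.92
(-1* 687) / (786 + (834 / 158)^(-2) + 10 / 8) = -477846972 / 547601425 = -0.87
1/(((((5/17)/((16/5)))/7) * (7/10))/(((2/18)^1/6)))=272/135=2.01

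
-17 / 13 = -1.31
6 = 6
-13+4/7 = -87/7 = -12.43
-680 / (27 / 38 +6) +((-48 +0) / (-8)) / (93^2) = -292142 / 2883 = -101.33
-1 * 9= -9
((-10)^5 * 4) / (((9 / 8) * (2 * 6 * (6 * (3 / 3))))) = -400000 / 81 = -4938.27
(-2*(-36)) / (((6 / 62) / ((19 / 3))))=4712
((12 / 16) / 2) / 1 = 3 / 8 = 0.38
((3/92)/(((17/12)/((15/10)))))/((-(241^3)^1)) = -27/10946061422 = -0.00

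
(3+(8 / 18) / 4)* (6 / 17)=56 / 51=1.10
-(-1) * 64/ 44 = 16/ 11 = 1.45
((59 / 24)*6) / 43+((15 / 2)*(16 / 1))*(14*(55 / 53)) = 15895927 / 9116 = 1743.74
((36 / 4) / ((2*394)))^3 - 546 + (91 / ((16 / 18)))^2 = 9934.64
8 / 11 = 0.73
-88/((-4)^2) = -11/2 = -5.50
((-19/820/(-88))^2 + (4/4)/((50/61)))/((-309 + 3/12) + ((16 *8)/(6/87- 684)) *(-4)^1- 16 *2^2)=-62998936437381/19209582271686400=-0.00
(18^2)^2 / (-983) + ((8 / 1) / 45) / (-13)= -61418824 / 575055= -106.81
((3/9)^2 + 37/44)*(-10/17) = -1885/3366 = -0.56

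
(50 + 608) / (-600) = -329 / 300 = -1.10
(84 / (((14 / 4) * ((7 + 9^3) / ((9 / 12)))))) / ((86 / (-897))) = -351 / 1376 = -0.26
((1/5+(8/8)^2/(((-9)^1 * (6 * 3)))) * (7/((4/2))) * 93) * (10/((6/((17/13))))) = 137.51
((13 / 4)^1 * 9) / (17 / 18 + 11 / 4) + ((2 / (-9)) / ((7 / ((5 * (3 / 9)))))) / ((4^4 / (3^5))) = 133929 / 17024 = 7.87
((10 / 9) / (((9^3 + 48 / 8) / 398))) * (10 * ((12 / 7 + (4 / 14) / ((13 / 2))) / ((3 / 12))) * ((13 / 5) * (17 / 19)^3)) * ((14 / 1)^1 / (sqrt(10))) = 1001151488 * sqrt(10) / 9074457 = 348.88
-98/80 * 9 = -441/40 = -11.02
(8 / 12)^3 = 8 / 27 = 0.30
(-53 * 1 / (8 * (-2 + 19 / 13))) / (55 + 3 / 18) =2067 / 9268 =0.22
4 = 4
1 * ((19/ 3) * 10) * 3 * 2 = 380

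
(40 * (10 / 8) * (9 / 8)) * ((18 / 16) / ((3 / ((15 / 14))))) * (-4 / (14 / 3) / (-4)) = 30375 / 6272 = 4.84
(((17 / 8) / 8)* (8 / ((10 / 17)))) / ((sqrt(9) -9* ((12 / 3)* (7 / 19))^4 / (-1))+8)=37662769 / 557234800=0.07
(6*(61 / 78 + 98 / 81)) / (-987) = -0.01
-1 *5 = -5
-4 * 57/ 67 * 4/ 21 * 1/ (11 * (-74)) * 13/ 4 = 494/ 190883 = 0.00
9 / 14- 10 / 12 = -4 / 21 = -0.19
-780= -780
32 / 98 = 16 / 49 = 0.33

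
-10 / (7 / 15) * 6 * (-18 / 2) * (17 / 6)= 22950 / 7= 3278.57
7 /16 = 0.44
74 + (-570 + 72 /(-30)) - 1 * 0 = -2492 /5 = -498.40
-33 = -33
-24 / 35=-0.69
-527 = -527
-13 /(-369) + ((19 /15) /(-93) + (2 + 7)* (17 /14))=10.95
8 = 8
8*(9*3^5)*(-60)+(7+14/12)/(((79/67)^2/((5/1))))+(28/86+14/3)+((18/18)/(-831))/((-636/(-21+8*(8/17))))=-2531077848831152093/2411180368236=-1049725.64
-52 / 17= -3.06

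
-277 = -277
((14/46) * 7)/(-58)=-49/1334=-0.04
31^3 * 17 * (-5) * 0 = 0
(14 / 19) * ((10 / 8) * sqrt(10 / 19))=35 * sqrt(190) / 722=0.67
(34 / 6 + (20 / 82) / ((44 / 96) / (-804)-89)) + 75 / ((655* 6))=62903514547 / 11068696446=5.68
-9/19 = -0.47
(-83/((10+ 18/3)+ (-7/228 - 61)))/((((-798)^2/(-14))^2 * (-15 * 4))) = -83/5590047001140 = -0.00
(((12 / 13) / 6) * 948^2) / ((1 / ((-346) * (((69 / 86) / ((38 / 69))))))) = -740220245712 / 10621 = -69694025.58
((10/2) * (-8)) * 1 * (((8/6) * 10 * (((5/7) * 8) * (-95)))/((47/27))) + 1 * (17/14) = 109440799/658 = 166323.40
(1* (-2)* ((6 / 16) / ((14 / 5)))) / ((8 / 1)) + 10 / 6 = 2195 / 1344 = 1.63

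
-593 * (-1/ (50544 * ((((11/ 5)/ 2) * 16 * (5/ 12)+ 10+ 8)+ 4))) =593/ 1482624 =0.00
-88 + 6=-82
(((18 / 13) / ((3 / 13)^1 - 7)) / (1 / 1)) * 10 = -45 / 22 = -2.05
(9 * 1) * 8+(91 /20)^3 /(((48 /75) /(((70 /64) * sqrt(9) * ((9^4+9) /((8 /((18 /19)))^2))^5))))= 3206339875409.47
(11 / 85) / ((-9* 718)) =-0.00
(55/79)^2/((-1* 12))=-3025/74892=-0.04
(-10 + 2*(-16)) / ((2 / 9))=-189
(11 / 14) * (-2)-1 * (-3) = 10 / 7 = 1.43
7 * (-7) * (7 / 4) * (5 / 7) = -245 / 4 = -61.25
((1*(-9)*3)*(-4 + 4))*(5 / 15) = 0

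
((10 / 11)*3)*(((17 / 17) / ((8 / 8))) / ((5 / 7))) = 42 / 11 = 3.82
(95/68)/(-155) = -19/2108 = -0.01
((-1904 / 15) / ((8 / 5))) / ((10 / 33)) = -1309 / 5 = -261.80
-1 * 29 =-29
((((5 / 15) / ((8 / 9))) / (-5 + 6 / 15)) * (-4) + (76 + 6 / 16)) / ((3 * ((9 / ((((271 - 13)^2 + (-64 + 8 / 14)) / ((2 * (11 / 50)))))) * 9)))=622126700 / 13041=47705.44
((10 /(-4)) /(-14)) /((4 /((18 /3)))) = 15 /56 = 0.27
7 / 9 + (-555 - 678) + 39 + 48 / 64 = -42929 / 36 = -1192.47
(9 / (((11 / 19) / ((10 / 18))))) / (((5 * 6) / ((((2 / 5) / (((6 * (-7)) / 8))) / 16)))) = -19 / 13860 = -0.00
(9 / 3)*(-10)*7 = -210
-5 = -5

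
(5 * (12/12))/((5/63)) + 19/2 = 72.50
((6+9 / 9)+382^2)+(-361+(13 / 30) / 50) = 218355013 / 1500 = 145570.01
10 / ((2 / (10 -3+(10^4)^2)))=500000035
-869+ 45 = -824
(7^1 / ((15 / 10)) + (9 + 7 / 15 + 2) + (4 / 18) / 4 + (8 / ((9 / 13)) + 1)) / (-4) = -2587 / 360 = -7.19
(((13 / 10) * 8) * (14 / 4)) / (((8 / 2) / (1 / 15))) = 91 / 150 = 0.61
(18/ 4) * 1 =9/ 2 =4.50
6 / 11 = 0.55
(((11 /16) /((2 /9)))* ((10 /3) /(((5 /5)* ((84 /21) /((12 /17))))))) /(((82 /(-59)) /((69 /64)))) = -2015145 /1427456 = -1.41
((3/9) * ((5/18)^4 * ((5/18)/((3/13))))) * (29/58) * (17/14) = 690625/476171136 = 0.00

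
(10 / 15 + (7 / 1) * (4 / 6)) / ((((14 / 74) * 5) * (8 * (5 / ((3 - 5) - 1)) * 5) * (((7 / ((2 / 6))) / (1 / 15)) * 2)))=-37 / 275625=-0.00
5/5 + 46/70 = 58/35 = 1.66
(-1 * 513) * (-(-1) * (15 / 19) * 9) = -3645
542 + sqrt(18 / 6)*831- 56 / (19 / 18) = 9290 / 19 + 831*sqrt(3) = 1928.28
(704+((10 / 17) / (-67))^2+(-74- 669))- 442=-624011301 / 1297321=-481.00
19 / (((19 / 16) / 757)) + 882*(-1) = 11230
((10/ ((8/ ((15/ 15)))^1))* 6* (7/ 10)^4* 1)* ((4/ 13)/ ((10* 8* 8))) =7203/ 8320000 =0.00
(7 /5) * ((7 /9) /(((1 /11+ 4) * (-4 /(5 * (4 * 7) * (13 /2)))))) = -49049 /810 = -60.55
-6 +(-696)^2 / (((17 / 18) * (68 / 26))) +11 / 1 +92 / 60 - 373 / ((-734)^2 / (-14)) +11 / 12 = 196120.51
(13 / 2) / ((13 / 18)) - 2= 7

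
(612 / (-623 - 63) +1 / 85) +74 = 2131803 / 29155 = 73.12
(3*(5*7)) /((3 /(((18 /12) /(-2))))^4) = 105 /256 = 0.41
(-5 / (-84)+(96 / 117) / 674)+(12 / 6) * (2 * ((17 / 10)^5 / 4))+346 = 360.26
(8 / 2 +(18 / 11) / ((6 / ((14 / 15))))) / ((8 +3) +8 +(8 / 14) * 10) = 1638 / 9515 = 0.17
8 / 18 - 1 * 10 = -86 / 9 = -9.56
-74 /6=-37 /3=-12.33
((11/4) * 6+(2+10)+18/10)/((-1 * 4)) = -303/40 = -7.58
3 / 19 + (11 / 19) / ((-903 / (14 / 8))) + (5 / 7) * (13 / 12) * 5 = 69071 / 17157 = 4.03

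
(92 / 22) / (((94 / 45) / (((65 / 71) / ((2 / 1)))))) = 67275 / 73414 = 0.92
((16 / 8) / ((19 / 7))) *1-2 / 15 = 172 / 285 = 0.60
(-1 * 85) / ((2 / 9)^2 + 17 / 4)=-27540 / 1393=-19.77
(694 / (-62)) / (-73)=347 / 2263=0.15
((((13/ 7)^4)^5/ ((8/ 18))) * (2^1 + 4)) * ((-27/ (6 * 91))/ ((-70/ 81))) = 28774977075459905796455391/ 156392841943319521960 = 183991.65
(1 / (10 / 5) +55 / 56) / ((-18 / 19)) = -1577 / 1008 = -1.56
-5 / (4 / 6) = -15 / 2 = -7.50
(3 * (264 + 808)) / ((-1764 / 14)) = -536 / 21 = -25.52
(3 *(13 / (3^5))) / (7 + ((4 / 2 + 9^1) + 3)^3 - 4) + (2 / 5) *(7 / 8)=1557809 / 4450140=0.35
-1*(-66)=66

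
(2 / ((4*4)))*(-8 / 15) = -1 / 15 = -0.07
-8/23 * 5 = -40/23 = -1.74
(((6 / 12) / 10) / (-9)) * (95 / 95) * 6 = -1 / 30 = -0.03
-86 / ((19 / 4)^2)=-1376 / 361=-3.81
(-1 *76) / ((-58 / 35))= 1330 / 29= 45.86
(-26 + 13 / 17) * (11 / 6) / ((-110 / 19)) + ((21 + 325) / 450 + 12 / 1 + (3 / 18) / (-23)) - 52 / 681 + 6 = 2130950359 / 79881300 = 26.68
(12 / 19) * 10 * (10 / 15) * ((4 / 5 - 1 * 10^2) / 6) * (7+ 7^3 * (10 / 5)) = -916608 / 19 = -48242.53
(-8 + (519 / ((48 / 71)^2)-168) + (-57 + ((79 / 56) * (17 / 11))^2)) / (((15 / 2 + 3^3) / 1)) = 4131324209 / 157094784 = 26.30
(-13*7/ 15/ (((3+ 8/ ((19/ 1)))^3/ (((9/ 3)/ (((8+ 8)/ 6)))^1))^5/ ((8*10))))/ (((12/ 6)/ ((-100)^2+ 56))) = -2629230275172096737634190383/ 61521506026551390625000000000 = -0.04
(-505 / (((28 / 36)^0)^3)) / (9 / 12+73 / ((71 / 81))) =-28684 / 4773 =-6.01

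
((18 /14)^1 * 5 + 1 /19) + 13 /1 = 2591 /133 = 19.48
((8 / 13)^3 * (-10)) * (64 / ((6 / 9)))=-223.72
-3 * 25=-75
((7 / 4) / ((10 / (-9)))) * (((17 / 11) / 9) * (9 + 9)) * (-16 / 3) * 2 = 2856 / 55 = 51.93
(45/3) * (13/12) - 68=-207/4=-51.75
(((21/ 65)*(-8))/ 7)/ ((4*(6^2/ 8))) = -4/ 195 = -0.02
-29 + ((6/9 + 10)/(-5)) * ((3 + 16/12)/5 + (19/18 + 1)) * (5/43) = -172553/5805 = -29.72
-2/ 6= -1/ 3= -0.33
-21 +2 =-19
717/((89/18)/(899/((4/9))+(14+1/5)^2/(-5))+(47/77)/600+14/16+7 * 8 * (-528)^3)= -12312847822275/141556283154629373803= -0.00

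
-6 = -6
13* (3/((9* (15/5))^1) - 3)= -338/9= -37.56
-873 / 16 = -54.56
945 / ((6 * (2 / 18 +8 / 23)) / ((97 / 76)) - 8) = -6324885 / 39104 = -161.75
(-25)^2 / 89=625 / 89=7.02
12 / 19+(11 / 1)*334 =69818 / 19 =3674.63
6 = 6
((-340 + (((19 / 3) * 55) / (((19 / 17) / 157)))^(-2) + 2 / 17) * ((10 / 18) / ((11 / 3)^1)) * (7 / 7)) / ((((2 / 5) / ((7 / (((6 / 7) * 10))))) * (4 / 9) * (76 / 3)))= -1076634958809627 / 115294549842560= -9.34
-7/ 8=-0.88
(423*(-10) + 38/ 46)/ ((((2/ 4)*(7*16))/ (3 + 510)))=-49900023/ 1288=-38742.25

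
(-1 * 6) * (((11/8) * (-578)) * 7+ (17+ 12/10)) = 332703/10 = 33270.30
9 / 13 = 0.69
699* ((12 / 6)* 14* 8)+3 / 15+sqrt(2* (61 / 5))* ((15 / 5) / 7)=3* sqrt(610) / 35+782881 / 5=156578.32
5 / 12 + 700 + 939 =1639.42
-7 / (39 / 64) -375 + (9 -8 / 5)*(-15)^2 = 49862 / 39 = 1278.51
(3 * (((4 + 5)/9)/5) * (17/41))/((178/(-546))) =-13923/18245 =-0.76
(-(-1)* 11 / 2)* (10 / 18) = 55 / 18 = 3.06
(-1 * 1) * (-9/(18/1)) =1/2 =0.50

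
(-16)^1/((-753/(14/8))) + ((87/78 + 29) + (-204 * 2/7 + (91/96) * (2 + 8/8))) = -25.29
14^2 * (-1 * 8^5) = -6422528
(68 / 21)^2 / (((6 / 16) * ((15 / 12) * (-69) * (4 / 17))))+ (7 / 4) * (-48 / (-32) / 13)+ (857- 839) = 798629599 / 47469240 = 16.82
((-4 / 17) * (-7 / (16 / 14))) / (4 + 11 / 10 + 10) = 0.10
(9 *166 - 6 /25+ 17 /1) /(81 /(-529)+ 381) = 19979801 /5036700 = 3.97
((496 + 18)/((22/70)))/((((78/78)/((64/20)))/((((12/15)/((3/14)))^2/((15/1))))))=180533248/37125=4862.85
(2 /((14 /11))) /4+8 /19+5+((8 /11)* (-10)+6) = 4.54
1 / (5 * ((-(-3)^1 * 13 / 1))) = 1 / 195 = 0.01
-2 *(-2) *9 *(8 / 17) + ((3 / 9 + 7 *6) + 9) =68.27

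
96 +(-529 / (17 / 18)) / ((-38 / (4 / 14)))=226578 / 2261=100.21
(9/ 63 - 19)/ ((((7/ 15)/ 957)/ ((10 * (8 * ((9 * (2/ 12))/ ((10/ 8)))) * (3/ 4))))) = -136429920/ 49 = -2784284.08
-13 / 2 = -6.50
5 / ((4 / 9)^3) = 3645 / 64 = 56.95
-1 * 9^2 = -81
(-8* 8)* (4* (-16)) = 4096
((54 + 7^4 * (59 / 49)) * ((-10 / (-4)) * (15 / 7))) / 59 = 220875 / 826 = 267.40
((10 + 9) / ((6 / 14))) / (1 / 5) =665 / 3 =221.67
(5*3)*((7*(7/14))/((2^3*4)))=105/64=1.64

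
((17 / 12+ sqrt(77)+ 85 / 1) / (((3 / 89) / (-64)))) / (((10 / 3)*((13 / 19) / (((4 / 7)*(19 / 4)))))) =-266542184 / 1365 - 1028128*sqrt(77) / 455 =-215097.10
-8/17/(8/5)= -5/17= -0.29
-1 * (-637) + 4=641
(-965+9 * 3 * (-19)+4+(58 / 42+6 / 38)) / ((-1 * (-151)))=-587512 / 60249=-9.75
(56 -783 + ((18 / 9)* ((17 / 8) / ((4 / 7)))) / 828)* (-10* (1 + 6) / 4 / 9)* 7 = 2359638365 / 238464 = 9895.16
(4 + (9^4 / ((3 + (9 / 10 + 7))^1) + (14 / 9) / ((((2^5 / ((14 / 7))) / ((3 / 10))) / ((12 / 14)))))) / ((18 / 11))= 29061439 / 78480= 370.30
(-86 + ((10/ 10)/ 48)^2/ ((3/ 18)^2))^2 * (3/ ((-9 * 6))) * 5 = -151415045/ 73728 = -2053.70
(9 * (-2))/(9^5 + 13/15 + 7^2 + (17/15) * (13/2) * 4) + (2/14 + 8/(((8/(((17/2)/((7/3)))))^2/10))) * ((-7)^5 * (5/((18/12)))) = -3990391763471/4257240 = -937318.96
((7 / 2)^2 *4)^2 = 2401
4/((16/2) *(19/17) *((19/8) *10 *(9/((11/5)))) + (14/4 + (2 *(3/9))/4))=2244/489407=0.00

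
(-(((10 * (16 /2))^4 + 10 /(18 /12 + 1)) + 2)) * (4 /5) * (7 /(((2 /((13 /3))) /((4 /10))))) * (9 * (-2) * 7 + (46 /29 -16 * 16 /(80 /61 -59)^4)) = 284450744131148104743443392 /11501072224224075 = 24732541330.54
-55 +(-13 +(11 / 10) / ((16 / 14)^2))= -42981 / 640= -67.16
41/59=0.69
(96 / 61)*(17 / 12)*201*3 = 82008 / 61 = 1344.39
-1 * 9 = -9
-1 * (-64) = 64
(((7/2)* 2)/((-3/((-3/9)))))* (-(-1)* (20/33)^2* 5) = 14000/9801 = 1.43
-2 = -2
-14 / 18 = -0.78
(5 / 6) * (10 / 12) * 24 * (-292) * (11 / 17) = -160600 / 51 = -3149.02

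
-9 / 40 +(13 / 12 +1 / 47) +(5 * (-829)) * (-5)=116893961 / 5640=20725.88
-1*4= -4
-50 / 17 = -2.94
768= 768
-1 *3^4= -81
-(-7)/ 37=7/ 37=0.19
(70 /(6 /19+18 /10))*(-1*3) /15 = -1330 /201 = -6.62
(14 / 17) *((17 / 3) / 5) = 14 / 15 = 0.93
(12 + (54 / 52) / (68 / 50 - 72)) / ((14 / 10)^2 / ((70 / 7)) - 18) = -68789625 / 102186058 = -0.67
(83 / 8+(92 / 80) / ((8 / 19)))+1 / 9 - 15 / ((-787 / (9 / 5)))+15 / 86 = 13.43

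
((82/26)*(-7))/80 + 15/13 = 913/1040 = 0.88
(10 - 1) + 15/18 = 59/6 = 9.83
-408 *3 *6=-7344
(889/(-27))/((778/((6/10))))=-889/35010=-0.03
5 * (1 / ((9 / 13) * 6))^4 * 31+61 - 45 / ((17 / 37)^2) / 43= 5976899096537 / 105667476912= 56.56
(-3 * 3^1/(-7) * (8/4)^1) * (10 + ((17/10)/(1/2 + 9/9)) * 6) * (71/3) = 1022.40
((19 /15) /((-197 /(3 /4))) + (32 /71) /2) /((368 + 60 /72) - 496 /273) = 5613881 /9342896390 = 0.00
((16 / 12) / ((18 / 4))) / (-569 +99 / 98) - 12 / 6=-3006586 / 1502901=-2.00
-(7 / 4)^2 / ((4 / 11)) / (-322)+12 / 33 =0.39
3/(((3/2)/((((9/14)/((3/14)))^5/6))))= 81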